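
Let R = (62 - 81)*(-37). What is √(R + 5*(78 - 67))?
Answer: √758 ≈ 27.532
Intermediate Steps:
R = 703 (R = -19*(-37) = 703)
√(R + 5*(78 - 67)) = √(703 + 5*(78 - 67)) = √(703 + 5*11) = √(703 + 55) = √758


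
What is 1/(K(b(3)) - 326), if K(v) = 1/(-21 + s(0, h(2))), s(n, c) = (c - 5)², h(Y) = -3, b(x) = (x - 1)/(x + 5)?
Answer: -43/14017 ≈ -0.0030677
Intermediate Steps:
b(x) = (-1 + x)/(5 + x)
s(n, c) = (-5 + c)²
K(v) = 1/43 (K(v) = 1/(-21 + (-5 - 3)²) = 1/(-21 + (-8)²) = 1/(-21 + 64) = 1/43)
1/(K(b(3)) - 326) = 1/(1/43 - 326) = 1/(-14017/43) = -43/14017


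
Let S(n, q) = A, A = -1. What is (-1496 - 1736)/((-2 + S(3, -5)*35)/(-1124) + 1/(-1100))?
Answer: -499505600/4947 ≈ -1.0097e+5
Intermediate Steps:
S(n, q) = -1
(-1496 - 1736)/((-2 + S(3, -5)*35)/(-1124) + 1/(-1100)) = (-1496 - 1736)/((-2 - 1*35)/(-1124) + 1/(-1100)) = -3232/((-2 - 35)*(-1/1124) - 1/1100) = -3232/(-37*(-1/1124) - 1/1100) = -3232/(37/1124 - 1/1100) = -3232/4947/154550 = -3232*154550/4947 = -499505600/4947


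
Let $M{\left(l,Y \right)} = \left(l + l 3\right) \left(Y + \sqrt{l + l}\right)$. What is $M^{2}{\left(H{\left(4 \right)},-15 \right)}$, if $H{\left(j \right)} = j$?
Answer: $59648 - 15360 \sqrt{2} \approx 37926.0$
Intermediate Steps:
$M{\left(l,Y \right)} = 4 l \left(Y + \sqrt{2} \sqrt{l}\right)$ ($M{\left(l,Y \right)} = \left(l + 3 l\right) \left(Y + \sqrt{2 l}\right) = 4 l \left(Y + \sqrt{2} \sqrt{l}\right)$)
$M^{2}{\left(H{\left(4 \right)},-15 \right)} = \left(4 \left(-15\right) 4 + 4 \sqrt{2} \cdot 4^{\frac{3}{2}}\right)^{2} = \left(-240 + 4 \sqrt{2} \cdot 8\right)^{2} = \left(-240 + 32 \sqrt{2}\right)^{2}$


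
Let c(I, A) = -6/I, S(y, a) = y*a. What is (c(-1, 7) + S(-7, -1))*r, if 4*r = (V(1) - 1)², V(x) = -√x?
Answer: 13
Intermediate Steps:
S(y, a) = a*y
r = 1 (r = (-√1 - 1)²/4 = (-1*1 - 1)²/4 = (-1 - 1)²/4 = (¼)*(-2)² = (¼)*4 = 1)
(c(-1, 7) + S(-7, -1))*r = (-6/(-1) - 1*(-7))*1 = (-6*(-1) + 7)*1 = (6 + 7)*1 = 13*1 = 13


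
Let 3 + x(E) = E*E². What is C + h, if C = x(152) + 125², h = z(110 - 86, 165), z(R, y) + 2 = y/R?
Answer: 28219479/8 ≈ 3.5274e+6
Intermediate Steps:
z(R, y) = -2 + y/R
h = 39/8 (h = -2 + 165/(110 - 86) = -2 + 165/24 = -2 + 165*(1/24) = -2 + 55/8 = 39/8 ≈ 4.8750)
x(E) = -3 + E³ (x(E) = -3 + E*E² = -3 + E³)
C = 3527430 (C = (-3 + 152³) + 125² = (-3 + 3511808) + 15625 = 3511805 + 15625 = 3527430)
C + h = 3527430 + 39/8 = 28219479/8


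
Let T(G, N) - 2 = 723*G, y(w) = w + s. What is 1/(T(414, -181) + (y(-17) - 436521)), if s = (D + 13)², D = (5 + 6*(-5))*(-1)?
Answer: -1/135770 ≈ -7.3654e-6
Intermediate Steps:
D = 25 (D = (5 - 30)*(-1) = -25*(-1) = 25)
s = 1444 (s = (25 + 13)² = 38² = 1444)
y(w) = 1444 + w (y(w) = w + 1444 = 1444 + w)
T(G, N) = 2 + 723*G
1/(T(414, -181) + (y(-17) - 436521)) = 1/((2 + 723*414) + ((1444 - 17) - 436521)) = 1/((2 + 299322) + (1427 - 436521)) = 1/(299324 - 435094) = 1/(-135770) = -1/135770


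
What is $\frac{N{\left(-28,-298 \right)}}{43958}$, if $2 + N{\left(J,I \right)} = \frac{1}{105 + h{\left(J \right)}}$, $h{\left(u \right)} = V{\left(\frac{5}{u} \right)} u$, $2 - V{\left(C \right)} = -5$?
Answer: $- \frac{183}{4000178} \approx -4.5748 \cdot 10^{-5}$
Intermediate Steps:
$V{\left(C \right)} = 7$ ($V{\left(C \right)} = 2 - -5 = 2 + 5 = 7$)
$h{\left(u \right)} = 7 u$
$N{\left(J,I \right)} = -2 + \frac{1}{105 + 7 J}$
$\frac{N{\left(-28,-298 \right)}}{43958} = \frac{\frac{1}{7} \frac{1}{15 - 28} \left(-209 - -392\right)}{43958} = \frac{-209 + 392}{7 \left(-13\right)} \frac{1}{43958} = \frac{1}{7} \left(- \frac{1}{13}\right) 183 \cdot \frac{1}{43958} = \left(- \frac{183}{91}\right) \frac{1}{43958} = - \frac{183}{4000178}$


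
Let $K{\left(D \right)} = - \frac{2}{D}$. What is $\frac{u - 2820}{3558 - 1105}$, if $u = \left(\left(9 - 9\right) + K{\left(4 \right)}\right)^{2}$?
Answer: $- \frac{11279}{9812} \approx -1.1495$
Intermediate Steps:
$u = \frac{1}{4}$ ($u = \left(\left(9 - 9\right) - \frac{2}{4}\right)^{2} = \left(\left(9 - 9\right) - \frac{1}{2}\right)^{2} = \left(0 - \frac{1}{2}\right)^{2} = \left(- \frac{1}{2}\right)^{2} = \frac{1}{4} \approx 0.25$)
$\frac{u - 2820}{3558 - 1105} = \frac{\frac{1}{4} - 2820}{3558 - 1105} = - \frac{11279}{4 \cdot 2453} = \left(- \frac{11279}{4}\right) \frac{1}{2453} = - \frac{11279}{9812}$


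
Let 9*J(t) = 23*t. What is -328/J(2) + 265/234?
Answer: -339289/5382 ≈ -63.041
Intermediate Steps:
J(t) = 23*t/9 (J(t) = (23*t)/9 = 23*t/9)
-328/J(2) + 265/234 = -328/((23/9)*2) + 265/234 = -328/46/9 + 265*(1/234) = -328*9/46 + 265/234 = -1476/23 + 265/234 = -339289/5382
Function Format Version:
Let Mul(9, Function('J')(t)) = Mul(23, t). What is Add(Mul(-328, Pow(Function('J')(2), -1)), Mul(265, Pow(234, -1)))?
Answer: Rational(-339289, 5382) ≈ -63.041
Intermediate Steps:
Function('J')(t) = Mul(Rational(23, 9), t) (Function('J')(t) = Mul(Rational(1, 9), Mul(23, t)) = Mul(Rational(23, 9), t))
Add(Mul(-328, Pow(Function('J')(2), -1)), Mul(265, Pow(234, -1))) = Add(Mul(-328, Pow(Mul(Rational(23, 9), 2), -1)), Mul(265, Pow(234, -1))) = Add(Mul(-328, Pow(Rational(46, 9), -1)), Mul(265, Rational(1, 234))) = Add(Mul(-328, Rational(9, 46)), Rational(265, 234)) = Add(Rational(-1476, 23), Rational(265, 234)) = Rational(-339289, 5382)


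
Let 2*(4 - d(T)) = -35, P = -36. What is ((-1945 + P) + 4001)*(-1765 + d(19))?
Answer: -3521870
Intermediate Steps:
d(T) = 43/2 (d(T) = 4 - 1/2*(-35) = 4 + 35/2 = 43/2)
((-1945 + P) + 4001)*(-1765 + d(19)) = ((-1945 - 36) + 4001)*(-1765 + 43/2) = (-1981 + 4001)*(-3487/2) = 2020*(-3487/2) = -3521870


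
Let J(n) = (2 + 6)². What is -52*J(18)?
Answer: -3328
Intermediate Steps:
J(n) = 64 (J(n) = 8² = 64)
-52*J(18) = -52*64 = -3328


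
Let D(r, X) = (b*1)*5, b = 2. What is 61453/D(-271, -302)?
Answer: 61453/10 ≈ 6145.3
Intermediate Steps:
D(r, X) = 10 (D(r, X) = (2*1)*5 = 2*5 = 10)
61453/D(-271, -302) = 61453/10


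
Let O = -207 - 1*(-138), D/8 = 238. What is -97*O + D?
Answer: 8597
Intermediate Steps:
D = 1904 (D = 8*238 = 1904)
O = -69 (O = -207 + 138 = -69)
-97*O + D = -97*(-69) + 1904 = 6693 + 1904 = 8597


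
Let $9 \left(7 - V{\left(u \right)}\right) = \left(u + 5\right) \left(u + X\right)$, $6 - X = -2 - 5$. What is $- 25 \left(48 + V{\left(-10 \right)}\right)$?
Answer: $- \frac{4250}{3} \approx -1416.7$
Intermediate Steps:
$X = 13$ ($X = 6 - \left(-2 - 5\right) = 6 - -7 = 6 + 7 = 13$)
$V{\left(u \right)} = 7 - \frac{\left(5 + u\right) \left(13 + u\right)}{9}$ ($V{\left(u \right)} = 7 - \frac{\left(u + 5\right) \left(u + 13\right)}{9} = 7 - \frac{\left(5 + u\right) \left(13 + u\right)}{9}$)
$- 25 \left(48 + V{\left(-10 \right)}\right) = - 25 \left(48 - \left(- \frac{178}{9} + \frac{100}{9}\right)\right) = - 25 \left(48 - - \frac{26}{3}\right) = - 25 \left(48 + \frac{26}{3}\right) = \left(-25\right) \frac{170}{3} = - \frac{4250}{3}$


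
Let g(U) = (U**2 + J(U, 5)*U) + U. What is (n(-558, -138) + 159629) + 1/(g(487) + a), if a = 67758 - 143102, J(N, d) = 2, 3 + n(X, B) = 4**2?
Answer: 26067303613/163286 ≈ 1.5964e+5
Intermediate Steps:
n(X, B) = 13 (n(X, B) = -3 + 4**2 = -3 + 16 = 13)
a = -75344
g(U) = U**2 + 3*U (g(U) = (U**2 + 2*U) + U = U**2 + 3*U)
(n(-558, -138) + 159629) + 1/(g(487) + a) = (13 + 159629) + 1/(487*(3 + 487) - 75344) = 159642 + 1/(487*490 - 75344) = 159642 + 1/(238630 - 75344) = 159642 + 1/163286 = 26067303613/163286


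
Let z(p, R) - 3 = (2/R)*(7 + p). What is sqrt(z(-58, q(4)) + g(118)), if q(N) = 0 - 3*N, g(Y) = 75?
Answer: sqrt(346)/2 ≈ 9.3005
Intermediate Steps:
q(N) = -3*N
z(p, R) = 3 + 2*(7 + p)/R (z(p, R) = 3 + (2/R)*(7 + p) = 3 + 2*(7 + p)/R)
sqrt(z(-58, q(4)) + g(118)) = sqrt((14 + 2*(-58) + 3*(-3*4))/((-3*4)) + 75) = sqrt((14 - 116 + 3*(-12))/(-12) + 75) = sqrt(-(14 - 116 - 36)/12 + 75) = sqrt(-1/12*(-138) + 75) = sqrt(23/2 + 75) = sqrt(173/2) = sqrt(346)/2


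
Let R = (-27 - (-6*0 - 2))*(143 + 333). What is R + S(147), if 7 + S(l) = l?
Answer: -11760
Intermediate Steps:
S(l) = -7 + l
R = -11900 (R = (-27 - (0 - 2))*476 = (-27 - 1*(-2))*476 = (-27 + 2)*476 = -25*476 = -11900)
R + S(147) = -11900 + (-7 + 147) = -11900 + 140 = -11760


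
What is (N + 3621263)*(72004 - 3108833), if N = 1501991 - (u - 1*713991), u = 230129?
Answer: -17027852475164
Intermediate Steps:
N = 1985853 (N = 1501991 - (230129 - 1*713991) = 1501991 - (230129 - 713991) = 1501991 - 1*(-483862) = 1501991 + 483862 = 1985853)
(N + 3621263)*(72004 - 3108833) = (1985853 + 3621263)*(72004 - 3108833) = 5607116*(-3036829) = -17027852475164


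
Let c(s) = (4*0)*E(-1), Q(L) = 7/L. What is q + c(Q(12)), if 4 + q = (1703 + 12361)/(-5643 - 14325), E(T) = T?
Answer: -1957/416 ≈ -4.7043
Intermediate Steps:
c(s) = 0 (c(s) = (4*0)*(-1) = 0*(-1) = 0)
q = -1957/416 (q = -4 + (1703 + 12361)/(-5643 - 14325) = -4 + 14064/(-19968) = -4 + 14064*(-1/19968) = -4 - 293/416 = -1957/416 ≈ -4.7043)
q + c(Q(12)) = -1957/416 + 0 = -1957/416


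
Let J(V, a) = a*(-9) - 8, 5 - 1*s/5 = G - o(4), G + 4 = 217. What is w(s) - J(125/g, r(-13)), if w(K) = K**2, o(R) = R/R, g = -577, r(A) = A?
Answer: 1071116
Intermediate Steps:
G = 213 (G = -4 + 217 = 213)
o(R) = 1
s = -1035 (s = 25 - 5*(213 - 1*1) = 25 - 5*(213 - 1) = 25 - 5*212 = 25 - 1060 = -1035)
J(V, a) = -8 - 9*a (J(V, a) = -9*a - 8 = -8 - 9*a)
w(s) - J(125/g, r(-13)) = (-1035)**2 - (-8 - 9*(-13)) = 1071225 - (-8 + 117) = 1071225 - 1*109 = 1071225 - 109 = 1071116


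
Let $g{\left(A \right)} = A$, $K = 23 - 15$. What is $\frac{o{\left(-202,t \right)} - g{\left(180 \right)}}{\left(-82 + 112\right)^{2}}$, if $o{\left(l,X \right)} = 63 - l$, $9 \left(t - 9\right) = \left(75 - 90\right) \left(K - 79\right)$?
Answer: $\frac{17}{180} \approx 0.094444$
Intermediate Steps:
$K = 8$
$t = \frac{382}{3}$ ($t = 9 + \frac{\left(75 - 90\right) \left(8 - 79\right)}{9} = 9 + \frac{\left(-15\right) \left(-71\right)}{9} = 9 + \frac{1}{9} \cdot 1065 = 9 + \frac{355}{3} = \frac{382}{3} \approx 127.33$)
$\frac{o{\left(-202,t \right)} - g{\left(180 \right)}}{\left(-82 + 112\right)^{2}} = \frac{\left(63 - -202\right) - 180}{\left(-82 + 112\right)^{2}} = \frac{\left(63 + 202\right) - 180}{30^{2}} = \frac{265 - 180}{900} = 85 \cdot \frac{1}{900} = \frac{17}{180}$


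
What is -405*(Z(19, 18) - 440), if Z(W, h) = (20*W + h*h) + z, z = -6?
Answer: -104490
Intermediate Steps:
Z(W, h) = -6 + h**2 + 20*W (Z(W, h) = (20*W + h*h) - 6 = (20*W + h**2) - 6 = (h**2 + 20*W) - 6 = -6 + h**2 + 20*W)
-405*(Z(19, 18) - 440) = -405*((-6 + 18**2 + 20*19) - 440) = -405*((-6 + 324 + 380) - 440) = -405*(698 - 440) = -405*258 = -104490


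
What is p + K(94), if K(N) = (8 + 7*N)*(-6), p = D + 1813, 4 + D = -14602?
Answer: -16789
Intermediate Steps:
D = -14606 (D = -4 - 14602 = -14606)
p = -12793 (p = -14606 + 1813 = -12793)
K(N) = -48 - 42*N
p + K(94) = -12793 + (-48 - 42*94) = -12793 + (-48 - 3948) = -12793 - 3996 = -16789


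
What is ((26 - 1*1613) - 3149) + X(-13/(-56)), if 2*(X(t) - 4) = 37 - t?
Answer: -527925/112 ≈ -4713.6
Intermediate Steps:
X(t) = 45/2 - t/2 (X(t) = 4 + (37 - t)/2 = 4 + (37/2 - t/2) = 45/2 - t/2)
((26 - 1*1613) - 3149) + X(-13/(-56)) = ((26 - 1*1613) - 3149) + (45/2 - (-13)/(2*(-56))) = ((26 - 1613) - 3149) + (45/2 - (-13)*(-1)/(2*56)) = (-1587 - 3149) + (45/2 - ½*13/56) = -4736 + (45/2 - 13/112) = -4736 + 2507/112 = -527925/112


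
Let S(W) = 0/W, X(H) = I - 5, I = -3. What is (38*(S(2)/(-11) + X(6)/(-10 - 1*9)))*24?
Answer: 384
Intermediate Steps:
X(H) = -8 (X(H) = -3 - 5 = -8)
S(W) = 0
(38*(S(2)/(-11) + X(6)/(-10 - 1*9)))*24 = (38*(0/(-11) - 8/(-10 - 1*9)))*24 = (38*(0*(-1/11) - 8/(-10 - 9)))*24 = (38*(0 - 8/(-19)))*24 = (38*(0 - 8*(-1/19)))*24 = (38*(0 + 8/19))*24 = (38*(8/19))*24 = 16*24 = 384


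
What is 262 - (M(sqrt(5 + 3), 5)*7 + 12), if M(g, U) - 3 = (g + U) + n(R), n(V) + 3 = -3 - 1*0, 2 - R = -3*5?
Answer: 236 - 14*sqrt(2) ≈ 216.20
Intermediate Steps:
R = 17 (R = 2 - (-3)*5 = 2 - 1*(-15) = 2 + 15 = 17)
n(V) = -6 (n(V) = -3 + (-3 - 1*0) = -3 + (-3 + 0) = -3 - 3 = -6)
M(g, U) = -3 + U + g (M(g, U) = 3 + ((g + U) - 6) = 3 + ((U + g) - 6) = 3 + (-6 + U + g) = -3 + U + g)
262 - (M(sqrt(5 + 3), 5)*7 + 12) = 262 - ((-3 + 5 + sqrt(5 + 3))*7 + 12) = 262 - ((-3 + 5 + sqrt(8))*7 + 12) = 262 - ((-3 + 5 + 2*sqrt(2))*7 + 12) = 262 - ((2 + 2*sqrt(2))*7 + 12) = 262 - ((14 + 14*sqrt(2)) + 12) = 262 - (26 + 14*sqrt(2)) = 262 + (-26 - 14*sqrt(2)) = 236 - 14*sqrt(2)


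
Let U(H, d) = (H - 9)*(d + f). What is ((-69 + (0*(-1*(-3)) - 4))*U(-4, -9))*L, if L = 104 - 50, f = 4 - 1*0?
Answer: -256230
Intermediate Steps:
f = 4 (f = 4 + 0 = 4)
L = 54
U(H, d) = (-9 + H)*(4 + d) (U(H, d) = (H - 9)*(d + 4) = (-9 + H)*(4 + d))
((-69 + (0*(-1*(-3)) - 4))*U(-4, -9))*L = ((-69 + (0*(-1*(-3)) - 4))*(-36 - 9*(-9) + 4*(-4) - 4*(-9)))*54 = ((-69 + (0*3 - 4))*(-36 + 81 - 16 + 36))*54 = ((-69 + (0 - 4))*65)*54 = ((-69 - 4)*65)*54 = -73*65*54 = -4745*54 = -256230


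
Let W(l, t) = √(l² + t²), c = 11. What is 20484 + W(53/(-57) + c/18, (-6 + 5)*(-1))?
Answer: 20484 + √128845/342 ≈ 20485.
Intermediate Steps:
20484 + W(53/(-57) + c/18, (-6 + 5)*(-1)) = 20484 + √((53/(-57) + 11/18)² + ((-6 + 5)*(-1))²) = 20484 + √((53*(-1/57) + 11*(1/18))² + (-1*(-1))²) = 20484 + √((-53/57 + 11/18)² + 1²) = 20484 + √((-109/342)² + 1) = 20484 + √(11881/116964 + 1) = 20484 + √(128845/116964) = 20484 + √128845/342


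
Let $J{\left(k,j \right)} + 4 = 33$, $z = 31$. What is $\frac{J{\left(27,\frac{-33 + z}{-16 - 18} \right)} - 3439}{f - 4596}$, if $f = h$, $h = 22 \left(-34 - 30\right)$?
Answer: $\frac{1705}{3002} \approx 0.56796$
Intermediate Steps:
$h = -1408$ ($h = 22 \left(-64\right) = -1408$)
$f = -1408$
$J{\left(k,j \right)} = 29$ ($J{\left(k,j \right)} = -4 + 33 = 29$)
$\frac{J{\left(27,\frac{-33 + z}{-16 - 18} \right)} - 3439}{f - 4596} = \frac{29 - 3439}{-1408 - 4596} = - \frac{3410}{-6004} = \left(-3410\right) \left(- \frac{1}{6004}\right) = \frac{1705}{3002}$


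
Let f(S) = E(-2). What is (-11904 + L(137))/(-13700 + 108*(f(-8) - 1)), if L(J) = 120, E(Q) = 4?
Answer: 1473/1672 ≈ 0.88098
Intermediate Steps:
f(S) = 4
(-11904 + L(137))/(-13700 + 108*(f(-8) - 1)) = (-11904 + 120)/(-13700 + 108*(4 - 1)) = -11784/(-13700 + 108*3) = -11784/(-13700 + 324) = -11784/(-13376) = -11784*(-1/13376) = 1473/1672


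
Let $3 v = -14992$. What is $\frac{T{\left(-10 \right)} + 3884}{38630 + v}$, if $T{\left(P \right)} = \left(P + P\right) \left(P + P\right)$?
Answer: $\frac{918}{7207} \approx 0.12738$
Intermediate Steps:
$v = - \frac{14992}{3}$ ($v = \frac{1}{3} \left(-14992\right) = - \frac{14992}{3} \approx -4997.3$)
$T{\left(P \right)} = 4 P^{2}$ ($T{\left(P \right)} = 2 P 2 P = 4 P^{2}$)
$\frac{T{\left(-10 \right)} + 3884}{38630 + v} = \frac{4 \left(-10\right)^{2} + 3884}{38630 - \frac{14992}{3}} = \frac{4 \cdot 100 + 3884}{\frac{100898}{3}} = \left(400 + 3884\right) \frac{3}{100898} = 4284 \cdot \frac{3}{100898} = \frac{918}{7207}$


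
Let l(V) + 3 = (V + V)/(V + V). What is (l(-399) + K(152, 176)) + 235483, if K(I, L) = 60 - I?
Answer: 235389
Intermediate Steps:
l(V) = -2 (l(V) = -3 + (V + V)/(V + V) = -3 + (2*V)/((2*V)) = -3 + (2*V)*(1/(2*V)) = -3 + 1 = -2)
(l(-399) + K(152, 176)) + 235483 = (-2 + (60 - 1*152)) + 235483 = (-2 + (60 - 152)) + 235483 = (-2 - 92) + 235483 = -94 + 235483 = 235389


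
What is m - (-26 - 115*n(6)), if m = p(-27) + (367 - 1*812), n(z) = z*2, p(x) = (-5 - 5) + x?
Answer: 924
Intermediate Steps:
p(x) = -10 + x
n(z) = 2*z
m = -482 (m = (-10 - 27) + (367 - 1*812) = -37 + (367 - 812) = -37 - 445 = -482)
m - (-26 - 115*n(6)) = -482 - (-26 - 115*2*6) = -482 - (-26 - 115*12) = -482 - (-26 - 23*60) = -482 - (-26 - 1380) = -482 - 1*(-1406) = -482 + 1406 = 924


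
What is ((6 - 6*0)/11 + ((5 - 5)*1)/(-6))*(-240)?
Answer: -1440/11 ≈ -130.91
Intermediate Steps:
((6 - 6*0)/11 + ((5 - 5)*1)/(-6))*(-240) = ((6 - 1*0)*(1/11) + (0*1)*(-⅙))*(-240) = ((6 + 0)*(1/11) + 0*(-⅙))*(-240) = (6*(1/11) + 0)*(-240) = (6/11 + 0)*(-240) = (6/11)*(-240) = -1440/11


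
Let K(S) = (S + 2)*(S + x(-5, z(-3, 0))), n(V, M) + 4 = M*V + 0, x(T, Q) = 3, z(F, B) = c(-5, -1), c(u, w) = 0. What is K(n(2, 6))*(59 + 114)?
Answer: 19030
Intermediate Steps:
z(F, B) = 0
n(V, M) = -4 + M*V (n(V, M) = -4 + (M*V + 0) = -4 + M*V)
K(S) = (2 + S)*(3 + S) (K(S) = (S + 2)*(S + 3) = (2 + S)*(3 + S))
K(n(2, 6))*(59 + 114) = (6 + (-4 + 6*2)² + 5*(-4 + 6*2))*(59 + 114) = (6 + (-4 + 12)² + 5*(-4 + 12))*173 = (6 + 8² + 5*8)*173 = (6 + 64 + 40)*173 = 110*173 = 19030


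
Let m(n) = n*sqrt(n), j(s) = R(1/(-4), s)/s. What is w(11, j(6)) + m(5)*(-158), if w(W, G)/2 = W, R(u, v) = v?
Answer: 22 - 790*sqrt(5) ≈ -1744.5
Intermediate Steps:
j(s) = 1 (j(s) = s/s = 1)
w(W, G) = 2*W
m(n) = n**(3/2)
w(11, j(6)) + m(5)*(-158) = 2*11 + 5**(3/2)*(-158) = 22 + (5*sqrt(5))*(-158) = 22 - 790*sqrt(5)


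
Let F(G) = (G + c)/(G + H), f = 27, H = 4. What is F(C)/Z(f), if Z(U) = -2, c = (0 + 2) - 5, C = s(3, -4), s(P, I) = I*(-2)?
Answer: -5/24 ≈ -0.20833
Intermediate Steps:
s(P, I) = -2*I
C = 8 (C = -2*(-4) = 8)
c = -3 (c = 2 - 5 = -3)
F(G) = (-3 + G)/(4 + G) (F(G) = (G - 3)/(G + 4) = (-3 + G)/(4 + G))
F(C)/Z(f) = ((-3 + 8)/(4 + 8))/(-2) = (5/12)*(-1/2) = -5/24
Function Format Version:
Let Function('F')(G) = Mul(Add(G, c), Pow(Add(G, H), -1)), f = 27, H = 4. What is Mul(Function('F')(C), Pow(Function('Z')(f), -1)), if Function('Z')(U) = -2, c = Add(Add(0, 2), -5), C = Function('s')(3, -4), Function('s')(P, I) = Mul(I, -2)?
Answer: Rational(-5, 24) ≈ -0.20833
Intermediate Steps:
Function('s')(P, I) = Mul(-2, I)
C = 8 (C = Mul(-2, -4) = 8)
c = -3 (c = Add(2, -5) = -3)
Function('F')(G) = Mul(Pow(Add(4, G), -1), Add(-3, G)) (Function('F')(G) = Mul(Add(G, -3), Pow(Add(G, 4), -1)) = Mul(Add(-3, G), Pow(Add(4, G), -1)) = Mul(Pow(Add(4, G), -1), Add(-3, G)))
Mul(Function('F')(C), Pow(Function('Z')(f), -1)) = Mul(Mul(Pow(Add(4, 8), -1), Add(-3, 8)), Pow(-2, -1)) = Mul(Mul(Pow(12, -1), 5), Rational(-1, 2)) = Mul(Mul(Rational(1, 12), 5), Rational(-1, 2)) = Mul(Rational(5, 12), Rational(-1, 2)) = Rational(-5, 24)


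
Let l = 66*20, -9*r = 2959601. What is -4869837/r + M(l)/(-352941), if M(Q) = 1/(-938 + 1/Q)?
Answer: 6384313584525836749/431112327333022673 ≈ 14.809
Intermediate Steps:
r = -2959601/9 (r = -⅑*2959601 = -2959601/9 ≈ -3.2884e+5)
l = 1320
-4869837/r + M(l)/(-352941) = -4869837/(-2959601/9) - 1*1320/(-1 + 938*1320)/(-352941) = -4869837*(-9/2959601) - 1*1320/(-1 + 1238160)*(-1/352941) = 43828533/2959601 - 1*1320/1238159*(-1/352941) = 43828533/2959601 - 1*1320*1/1238159*(-1/352941) = 43828533/2959601 - 1320/1238159*(-1/352941) = 43828533/2959601 + 440/145665691873 = 6384313584525836749/431112327333022673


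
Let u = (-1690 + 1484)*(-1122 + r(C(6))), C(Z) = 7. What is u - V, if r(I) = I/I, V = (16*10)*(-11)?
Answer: 232686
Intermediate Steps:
V = -1760 (V = 160*(-11) = -1760)
r(I) = 1
u = 230926 (u = (-1690 + 1484)*(-1122 + 1) = -206*(-1121) = 230926)
u - V = 230926 - 1*(-1760) = 230926 + 1760 = 232686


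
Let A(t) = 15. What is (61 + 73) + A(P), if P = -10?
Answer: 149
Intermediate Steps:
(61 + 73) + A(P) = (61 + 73) + 15 = 134 + 15 = 149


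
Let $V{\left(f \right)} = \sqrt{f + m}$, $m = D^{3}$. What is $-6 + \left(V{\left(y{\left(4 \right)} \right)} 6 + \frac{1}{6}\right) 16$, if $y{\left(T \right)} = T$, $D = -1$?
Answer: $- \frac{10}{3} + 96 \sqrt{3} \approx 162.94$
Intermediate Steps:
$m = -1$ ($m = \left(-1\right)^{3} = -1$)
$V{\left(f \right)} = \sqrt{-1 + f}$ ($V{\left(f \right)} = \sqrt{f - 1} = \sqrt{-1 + f}$)
$-6 + \left(V{\left(y{\left(4 \right)} \right)} 6 + \frac{1}{6}\right) 16 = -6 + \left(\sqrt{-1 + 4} \cdot 6 + \frac{1}{6}\right) 16 = -6 + \left(\sqrt{3} \cdot 6 + \frac{1}{6}\right) 16 = -6 + \left(6 \sqrt{3} + \frac{1}{6}\right) 16 = -6 + \left(\frac{1}{6} + 6 \sqrt{3}\right) 16 = -6 + \left(\frac{8}{3} + 96 \sqrt{3}\right) = - \frac{10}{3} + 96 \sqrt{3}$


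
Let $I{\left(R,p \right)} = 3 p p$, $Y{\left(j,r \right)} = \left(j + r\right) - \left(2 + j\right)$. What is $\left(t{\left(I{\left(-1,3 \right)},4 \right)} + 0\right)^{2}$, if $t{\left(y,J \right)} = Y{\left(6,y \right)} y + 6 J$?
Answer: $488601$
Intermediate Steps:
$Y{\left(j,r \right)} = -2 + r$
$I{\left(R,p \right)} = 3 p^{2}$
$t{\left(y,J \right)} = 6 J + y \left(-2 + y\right)$ ($t{\left(y,J \right)} = \left(-2 + y\right) y + 6 J = y \left(-2 + y\right) + 6 J = 6 J + y \left(-2 + y\right)$)
$\left(t{\left(I{\left(-1,3 \right)},4 \right)} + 0\right)^{2} = \left(\left(6 \cdot 4 + 3 \cdot 3^{2} \left(-2 + 3 \cdot 3^{2}\right)\right) + 0\right)^{2} = \left(\left(24 + 3 \cdot 9 \left(-2 + 3 \cdot 9\right)\right) + 0\right)^{2} = \left(\left(24 + 27 \left(-2 + 27\right)\right) + 0\right)^{2} = \left(\left(24 + 27 \cdot 25\right) + 0\right)^{2} = \left(\left(24 + 675\right) + 0\right)^{2} = \left(699 + 0\right)^{2} = 699^{2} = 488601$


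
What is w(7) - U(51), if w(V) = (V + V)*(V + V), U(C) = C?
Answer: 145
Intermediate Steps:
w(V) = 4*V**2 (w(V) = (2*V)*(2*V) = 4*V**2)
w(7) - U(51) = 4*7**2 - 1*51 = 4*49 - 51 = 196 - 51 = 145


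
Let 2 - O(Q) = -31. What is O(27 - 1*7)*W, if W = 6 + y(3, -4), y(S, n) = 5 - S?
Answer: 264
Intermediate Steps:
O(Q) = 33 (O(Q) = 2 - 1*(-31) = 2 + 31 = 33)
W = 8 (W = 6 + (5 - 1*3) = 6 + (5 - 3) = 6 + 2 = 8)
O(27 - 1*7)*W = 33*8 = 264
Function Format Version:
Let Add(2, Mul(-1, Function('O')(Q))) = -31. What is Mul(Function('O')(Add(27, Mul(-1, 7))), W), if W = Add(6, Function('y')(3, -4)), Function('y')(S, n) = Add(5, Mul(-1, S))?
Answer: 264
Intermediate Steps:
Function('O')(Q) = 33 (Function('O')(Q) = Add(2, Mul(-1, -31)) = Add(2, 31) = 33)
W = 8 (W = Add(6, Add(5, Mul(-1, 3))) = Add(6, Add(5, -3)) = Add(6, 2) = 8)
Mul(Function('O')(Add(27, Mul(-1, 7))), W) = Mul(33, 8) = 264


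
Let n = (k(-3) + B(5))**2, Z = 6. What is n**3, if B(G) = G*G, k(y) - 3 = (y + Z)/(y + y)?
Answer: 27680640625/64 ≈ 4.3251e+8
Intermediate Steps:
k(y) = 3 + (6 + y)/(2*y) (k(y) = 3 + (y + 6)/(y + y) = 3 + (6 + y)/((2*y)) = 3 + (6 + y)*(1/(2*y)) = 3 + (6 + y)/(2*y))
B(G) = G**2
n = 3025/4 (n = ((7/2 + 3/(-3)) + 5**2)**2 = ((7/2 + 3*(-1/3)) + 25)**2 = ((7/2 - 1) + 25)**2 = (5/2 + 25)**2 = (55/2)**2 = 3025/4 ≈ 756.25)
n**3 = (3025/4)**3 = 27680640625/64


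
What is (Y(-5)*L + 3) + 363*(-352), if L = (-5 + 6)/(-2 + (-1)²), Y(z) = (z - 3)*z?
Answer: -127813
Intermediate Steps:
Y(z) = z*(-3 + z) (Y(z) = (-3 + z)*z = z*(-3 + z))
L = -1 (L = 1/(-2 + 1) = 1/(-1) = 1*(-1) = -1)
(Y(-5)*L + 3) + 363*(-352) = (-5*(-3 - 5)*(-1) + 3) + 363*(-352) = (-5*(-8)*(-1) + 3) - 127776 = (40*(-1) + 3) - 127776 = (-40 + 3) - 127776 = -37 - 127776 = -127813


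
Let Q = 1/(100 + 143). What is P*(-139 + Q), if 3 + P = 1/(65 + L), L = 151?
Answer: 2731634/6561 ≈ 416.34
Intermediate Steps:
Q = 1/243 ≈ 0.0041152
P = -647/216 (P = -3 + 1/(65 + 151) = -3 + 1/216 = -647/216 ≈ -2.9954)
P*(-139 + Q) = -647*(-139 + 1/243)/216 = -647/216*(-33776/243) = 2731634/6561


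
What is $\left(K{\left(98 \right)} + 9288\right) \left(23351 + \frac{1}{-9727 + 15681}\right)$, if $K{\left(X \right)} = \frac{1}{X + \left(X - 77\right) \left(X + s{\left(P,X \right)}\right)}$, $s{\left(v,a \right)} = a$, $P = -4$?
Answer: $\frac{418588906154555}{1930012} \approx 2.1688 \cdot 10^{8}$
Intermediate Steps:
$K{\left(X \right)} = \frac{1}{X + 2 X \left(-77 + X\right)}$ ($K{\left(X \right)} = \frac{1}{X + \left(X - 77\right) \left(X + X\right)} = \frac{1}{X + \left(-77 + X\right) 2 X} = \frac{1}{X + 2 X \left(-77 + X\right)}$)
$\left(K{\left(98 \right)} + 9288\right) \left(23351 + \frac{1}{-9727 + 15681}\right) = \left(\frac{1}{98 \left(-153 + 2 \cdot 98\right)} + 9288\right) \left(23351 + \frac{1}{-9727 + 15681}\right) = \left(\frac{1}{98 \left(-153 + 196\right)} + 9288\right) \left(23351 + \frac{1}{5954}\right) = \left(\frac{1}{98 \cdot 43} + 9288\right) \left(23351 + \frac{1}{5954}\right) = \left(\frac{1}{98} \cdot \frac{1}{43} + 9288\right) \frac{139031855}{5954} = \left(\frac{1}{4214} + 9288\right) \frac{139031855}{5954} = \frac{39139633}{4214} \cdot \frac{139031855}{5954} = \frac{418588906154555}{1930012}$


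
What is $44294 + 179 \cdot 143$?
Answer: $69891$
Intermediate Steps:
$44294 + 179 \cdot 143 = 44294 + 25597 = 69891$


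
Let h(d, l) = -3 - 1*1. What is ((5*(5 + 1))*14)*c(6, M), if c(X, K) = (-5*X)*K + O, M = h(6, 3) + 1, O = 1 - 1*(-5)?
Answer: 40320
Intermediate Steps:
h(d, l) = -4 (h(d, l) = -3 - 1 = -4)
O = 6 (O = 1 + 5 = 6)
M = -3 (M = -4 + 1 = -3)
c(X, K) = 6 - 5*K*X (c(X, K) = (-5*X)*K + 6 = -5*K*X + 6 = 6 - 5*K*X)
((5*(5 + 1))*14)*c(6, M) = ((5*(5 + 1))*14)*(6 - 5*(-3)*6) = ((5*6)*14)*(6 + 90) = (30*14)*96 = 420*96 = 40320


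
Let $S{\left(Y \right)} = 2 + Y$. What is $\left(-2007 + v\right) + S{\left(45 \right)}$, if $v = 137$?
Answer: $-1823$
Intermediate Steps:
$\left(-2007 + v\right) + S{\left(45 \right)} = \left(-2007 + 137\right) + \left(2 + 45\right) = -1870 + 47 = -1823$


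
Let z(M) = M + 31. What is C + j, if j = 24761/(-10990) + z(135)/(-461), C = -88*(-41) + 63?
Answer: 18585478529/5066390 ≈ 3668.4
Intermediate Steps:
z(M) = 31 + M
C = 3671 (C = 3608 + 63 = 3671)
j = -13239161/5066390 (j = 24761/(-10990) + (31 + 135)/(-461) = 24761*(-1/10990) + 166*(-1/461) = -24761/10990 - 166/461 = -13239161/5066390 ≈ -2.6131)
C + j = 3671 - 13239161/5066390 = 18585478529/5066390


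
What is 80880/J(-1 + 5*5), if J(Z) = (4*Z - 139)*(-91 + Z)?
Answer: 80880/2881 ≈ 28.074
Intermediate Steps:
J(Z) = (-139 + 4*Z)*(-91 + Z)
80880/J(-1 + 5*5) = 80880/(12649 - 503*(-1 + 5*5) + 4*(-1 + 5*5)**2) = 80880/(12649 - 503*(-1 + 25) + 4*(-1 + 25)**2) = 80880/(12649 - 503*24 + 4*24**2) = 80880/(12649 - 12072 + 4*576) = 80880/(12649 - 12072 + 2304) = 80880/2881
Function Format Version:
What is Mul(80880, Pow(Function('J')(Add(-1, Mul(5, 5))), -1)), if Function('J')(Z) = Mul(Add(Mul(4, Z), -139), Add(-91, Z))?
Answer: Rational(80880, 2881) ≈ 28.074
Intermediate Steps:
Function('J')(Z) = Mul(Add(-139, Mul(4, Z)), Add(-91, Z))
Mul(80880, Pow(Function('J')(Add(-1, Mul(5, 5))), -1)) = Mul(80880, Pow(Add(12649, Mul(-503, Add(-1, Mul(5, 5))), Mul(4, Pow(Add(-1, Mul(5, 5)), 2))), -1)) = Mul(80880, Pow(Add(12649, Mul(-503, Add(-1, 25)), Mul(4, Pow(Add(-1, 25), 2))), -1)) = Mul(80880, Pow(Add(12649, Mul(-503, 24), Mul(4, Pow(24, 2))), -1)) = Mul(80880, Pow(Add(12649, -12072, Mul(4, 576)), -1)) = Mul(80880, Pow(Add(12649, -12072, 2304), -1)) = Mul(80880, Pow(2881, -1)) = Mul(80880, Rational(1, 2881)) = Rational(80880, 2881)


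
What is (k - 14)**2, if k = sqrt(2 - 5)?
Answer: (14 - I*sqrt(3))**2 ≈ 193.0 - 48.497*I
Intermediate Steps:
k = I*sqrt(3) (k = sqrt(-3) = I*sqrt(3) ≈ 1.732*I)
(k - 14)**2 = (I*sqrt(3) - 14)**2 = (-14 + I*sqrt(3))**2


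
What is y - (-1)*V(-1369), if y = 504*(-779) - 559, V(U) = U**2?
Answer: 1480986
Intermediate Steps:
y = -393175 (y = -392616 - 559 = -393175)
y - (-1)*V(-1369) = -393175 - (-1)*(-1369)**2 = -393175 - (-1)*1874161 = -393175 - 1*(-1874161) = -393175 + 1874161 = 1480986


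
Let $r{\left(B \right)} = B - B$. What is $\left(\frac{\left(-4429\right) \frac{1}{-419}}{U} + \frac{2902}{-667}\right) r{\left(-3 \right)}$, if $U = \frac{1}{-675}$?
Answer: $0$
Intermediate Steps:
$U = - \frac{1}{675} \approx -0.0014815$
$r{\left(B \right)} = 0$
$\left(\frac{\left(-4429\right) \frac{1}{-419}}{U} + \frac{2902}{-667}\right) r{\left(-3 \right)} = \left(\frac{\left(-4429\right) \frac{1}{-419}}{- \frac{1}{675}} + \frac{2902}{-667}\right) 0 = \left(\left(-4429\right) \left(- \frac{1}{419}\right) \left(-675\right) + 2902 \left(- \frac{1}{667}\right)\right) 0 = \left(\frac{4429}{419} \left(-675\right) - \frac{2902}{667}\right) 0 = \left(- \frac{2989575}{419} - \frac{2902}{667}\right) 0 = \left(- \frac{1995262463}{279473}\right) 0 = 0$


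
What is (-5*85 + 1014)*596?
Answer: 351044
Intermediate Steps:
(-5*85 + 1014)*596 = (-425 + 1014)*596 = 589*596 = 351044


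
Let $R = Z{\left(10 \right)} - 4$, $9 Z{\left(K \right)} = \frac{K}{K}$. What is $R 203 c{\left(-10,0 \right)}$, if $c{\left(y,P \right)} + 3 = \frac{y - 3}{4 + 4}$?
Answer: $\frac{262885}{72} \approx 3651.2$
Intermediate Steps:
$Z{\left(K \right)} = \frac{1}{9}$ ($Z{\left(K \right)} = \frac{K \frac{1}{K}}{9} = \frac{1}{9} \cdot 1 = \frac{1}{9}$)
$R = - \frac{35}{9}$ ($R = \frac{1}{9} - 4 = - \frac{35}{9} \approx -3.8889$)
$c{\left(y,P \right)} = - \frac{27}{8} + \frac{y}{8}$ ($c{\left(y,P \right)} = -3 + \frac{y - 3}{4 + 4} = -3 + \frac{-3 + y}{8} = -3 + \left(-3 + y\right) \frac{1}{8} = -3 + \left(- \frac{3}{8} + \frac{y}{8}\right) = - \frac{27}{8} + \frac{y}{8}$)
$R 203 c{\left(-10,0 \right)} = \left(- \frac{35}{9}\right) 203 \left(- \frac{27}{8} + \frac{1}{8} \left(-10\right)\right) = - \frac{7105 \left(- \frac{27}{8} - \frac{5}{4}\right)}{9} = \left(- \frac{7105}{9}\right) \left(- \frac{37}{8}\right) = \frac{262885}{72}$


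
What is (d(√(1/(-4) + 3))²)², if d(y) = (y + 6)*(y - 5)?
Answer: 144296681/256 - 1299825*√11/32 ≈ 4.2894e+5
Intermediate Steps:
d(y) = (-5 + y)*(6 + y) (d(y) = (6 + y)*(-5 + y) = (-5 + y)*(6 + y))
(d(√(1/(-4) + 3))²)² = ((-30 + √(1/(-4) + 3) + (√(1/(-4) + 3))²)²)² = ((-30 + √(-¼ + 3) + (√(-¼ + 3))²)²)² = ((-30 + √(11/4) + (√(11/4))²)²)² = ((-30 + √11/2 + (√11/2)²)²)² = ((-30 + √11/2 + 11/4)²)² = ((-109/4 + √11/2)²)² = (-109/4 + √11/2)⁴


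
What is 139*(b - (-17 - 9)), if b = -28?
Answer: -278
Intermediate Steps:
139*(b - (-17 - 9)) = 139*(-28 - (-17 - 9)) = 139*(-28 - 1*(-26)) = 139*(-28 + 26) = 139*(-2) = -278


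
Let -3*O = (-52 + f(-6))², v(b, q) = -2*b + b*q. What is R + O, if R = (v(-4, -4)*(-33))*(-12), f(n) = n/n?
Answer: 8637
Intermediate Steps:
f(n) = 1
O = -867 (O = -(-52 + 1)²/3 = -⅓*(-51)² = -⅓*2601 = -867)
R = 9504 (R = (-4*(-2 - 4)*(-33))*(-12) = (-4*(-6)*(-33))*(-12) = (24*(-33))*(-12) = -792*(-12) = 9504)
R + O = 9504 - 867 = 8637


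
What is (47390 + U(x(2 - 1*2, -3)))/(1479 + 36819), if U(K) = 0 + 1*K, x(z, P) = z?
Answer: 23695/19149 ≈ 1.2374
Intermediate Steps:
U(K) = K (U(K) = 0 + K = K)
(47390 + U(x(2 - 1*2, -3)))/(1479 + 36819) = (47390 + (2 - 1*2))/(1479 + 36819) = (47390 + (2 - 2))/38298 = (47390 + 0)*(1/38298) = 47390*(1/38298) = 23695/19149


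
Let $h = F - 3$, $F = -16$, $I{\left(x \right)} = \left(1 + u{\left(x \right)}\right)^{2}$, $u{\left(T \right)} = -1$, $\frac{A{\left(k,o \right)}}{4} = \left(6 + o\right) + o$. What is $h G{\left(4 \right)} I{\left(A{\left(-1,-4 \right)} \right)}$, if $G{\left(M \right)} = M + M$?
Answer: $0$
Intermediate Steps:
$A{\left(k,o \right)} = 24 + 8 o$ ($A{\left(k,o \right)} = 4 \left(\left(6 + o\right) + o\right) = 4 \left(6 + 2 o\right) = 24 + 8 o$)
$I{\left(x \right)} = 0$ ($I{\left(x \right)} = \left(1 - 1\right)^{2} = 0^{2} = 0$)
$G{\left(M \right)} = 2 M$
$h = -19$ ($h = -16 - 3 = -19$)
$h G{\left(4 \right)} I{\left(A{\left(-1,-4 \right)} \right)} = - 19 \cdot 2 \cdot 4 \cdot 0 = \left(-19\right) 8 \cdot 0 = \left(-152\right) 0 = 0$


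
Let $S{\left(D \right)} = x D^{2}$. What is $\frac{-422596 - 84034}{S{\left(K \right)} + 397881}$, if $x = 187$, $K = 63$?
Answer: $- \frac{253315}{570042} \approx -0.44438$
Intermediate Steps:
$S{\left(D \right)} = 187 D^{2}$
$\frac{-422596 - 84034}{S{\left(K \right)} + 397881} = \frac{-422596 - 84034}{187 \cdot 63^{2} + 397881} = - \frac{506630}{187 \cdot 3969 + 397881} = - \frac{506630}{742203 + 397881} = - \frac{506630}{1140084} = \left(-506630\right) \frac{1}{1140084} = - \frac{253315}{570042}$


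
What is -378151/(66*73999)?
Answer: -378151/4883934 ≈ -0.077428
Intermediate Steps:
-378151/(66*73999) = -378151/4883934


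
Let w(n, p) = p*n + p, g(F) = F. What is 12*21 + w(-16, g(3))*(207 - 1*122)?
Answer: -3573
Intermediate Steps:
w(n, p) = p + n*p (w(n, p) = n*p + p = p + n*p)
12*21 + w(-16, g(3))*(207 - 1*122) = 12*21 + (3*(1 - 16))*(207 - 1*122) = 252 + (3*(-15))*(207 - 122) = 252 - 45*85 = 252 - 3825 = -3573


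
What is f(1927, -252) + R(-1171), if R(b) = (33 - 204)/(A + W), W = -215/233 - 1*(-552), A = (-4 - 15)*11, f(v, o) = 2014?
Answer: 17831557/8856 ≈ 2013.5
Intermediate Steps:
A = -209 (A = -19*11 = -209)
W = 128401/233 (W = -215*1/233 + 552 = -215/233 + 552 = 128401/233 ≈ 551.08)
R(b) = -4427/8856 (R(b) = (33 - 204)/(-209 + 128401/233) = -171/79704/233 = -171*233/79704 = -4427/8856)
f(1927, -252) + R(-1171) = 2014 - 4427/8856 = 17831557/8856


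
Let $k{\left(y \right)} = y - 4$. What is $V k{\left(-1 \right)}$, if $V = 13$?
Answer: $-65$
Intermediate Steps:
$k{\left(y \right)} = -4 + y$
$V k{\left(-1 \right)} = 13 \left(-4 - 1\right) = 13 \left(-5\right) = -65$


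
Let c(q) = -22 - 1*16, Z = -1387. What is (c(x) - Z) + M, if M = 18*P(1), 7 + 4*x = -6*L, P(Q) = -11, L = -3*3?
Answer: 1151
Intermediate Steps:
L = -9
x = 47/4 (x = -7/4 + (-6*(-9))/4 = -7/4 + (¼)*54 = -7/4 + 27/2 = 47/4 ≈ 11.750)
c(q) = -38 (c(q) = -22 - 16 = -38)
M = -198 (M = 18*(-11) = -198)
(c(x) - Z) + M = (-38 - 1*(-1387)) - 198 = (-38 + 1387) - 198 = 1349 - 198 = 1151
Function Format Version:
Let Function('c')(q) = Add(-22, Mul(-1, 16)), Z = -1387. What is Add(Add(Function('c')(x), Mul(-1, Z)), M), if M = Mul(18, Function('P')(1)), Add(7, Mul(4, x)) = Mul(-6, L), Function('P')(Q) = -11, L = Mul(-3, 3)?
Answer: 1151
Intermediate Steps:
L = -9
x = Rational(47, 4) (x = Add(Rational(-7, 4), Mul(Rational(1, 4), Mul(-6, -9))) = Add(Rational(-7, 4), Mul(Rational(1, 4), 54)) = Add(Rational(-7, 4), Rational(27, 2)) = Rational(47, 4) ≈ 11.750)
Function('c')(q) = -38 (Function('c')(q) = Add(-22, -16) = -38)
M = -198 (M = Mul(18, -11) = -198)
Add(Add(Function('c')(x), Mul(-1, Z)), M) = Add(Add(-38, Mul(-1, -1387)), -198) = Add(Add(-38, 1387), -198) = Add(1349, -198) = 1151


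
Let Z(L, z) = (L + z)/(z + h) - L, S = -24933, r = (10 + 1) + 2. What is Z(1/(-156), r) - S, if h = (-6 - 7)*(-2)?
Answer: 75847219/3042 ≈ 24933.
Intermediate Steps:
h = 26 (h = -13*(-2) = 26)
r = 13 (r = 11 + 2 = 13)
Z(L, z) = -L + (L + z)/(26 + z) (Z(L, z) = (L + z)/(z + 26) - L = (L + z)/(26 + z) - L = -L + (L + z)/(26 + z))
Z(1/(-156), r) - S = (13 - 25/(-156) - 1*13/(-156))/(26 + 13) - 1*(-24933) = (13 - 25*(-1/156) - 1*(-1/156)*13)/39 + 24933 = (13 + 25/156 + 1/12)/39 + 24933 = (1/39)*(1033/78) + 24933 = 1033/3042 + 24933 = 75847219/3042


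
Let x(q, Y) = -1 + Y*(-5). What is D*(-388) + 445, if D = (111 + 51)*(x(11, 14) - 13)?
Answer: 5280349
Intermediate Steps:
x(q, Y) = -1 - 5*Y
D = -13608 (D = (111 + 51)*((-1 - 5*14) - 13) = 162*((-1 - 70) - 13) = 162*(-71 - 13) = 162*(-84) = -13608)
D*(-388) + 445 = -13608*(-388) + 445 = 5279904 + 445 = 5280349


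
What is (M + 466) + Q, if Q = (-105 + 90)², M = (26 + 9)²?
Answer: 1916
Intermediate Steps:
M = 1225 (M = 35² = 1225)
Q = 225 (Q = (-15)² = 225)
(M + 466) + Q = (1225 + 466) + 225 = 1691 + 225 = 1916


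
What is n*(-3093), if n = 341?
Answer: -1054713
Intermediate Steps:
n*(-3093) = 341*(-3093) = -1054713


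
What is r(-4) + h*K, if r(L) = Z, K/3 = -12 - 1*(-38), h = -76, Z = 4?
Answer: -5924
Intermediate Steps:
K = 78 (K = 3*(-12 - 1*(-38)) = 3*(-12 + 38) = 3*26 = 78)
r(L) = 4
r(-4) + h*K = 4 - 76*78 = 4 - 5928 = -5924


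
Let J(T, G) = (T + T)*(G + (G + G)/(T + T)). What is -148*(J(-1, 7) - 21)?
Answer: 3108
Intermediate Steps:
J(T, G) = 2*T*(G + G/T) (J(T, G) = (2*T)*(G + (2*G)/((2*T))) = (2*T)*(G + (2*G)*(1/(2*T))) = (2*T)*(G + G/T) = 2*T*(G + G/T))
-148*(J(-1, 7) - 21) = -148*(2*7*(1 - 1) - 21) = -148*(2*7*0 - 21) = -148*(0 - 21) = -148*(-21) = 3108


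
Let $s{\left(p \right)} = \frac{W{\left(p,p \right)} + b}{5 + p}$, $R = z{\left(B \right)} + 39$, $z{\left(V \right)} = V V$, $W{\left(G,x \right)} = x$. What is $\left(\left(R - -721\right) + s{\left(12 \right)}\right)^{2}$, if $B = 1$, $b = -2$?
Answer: $\frac{167624809}{289} \approx 5.8002 \cdot 10^{5}$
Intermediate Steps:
$z{\left(V \right)} = V^{2}$
$R = 40$ ($R = 1^{2} + 39 = 1 + 39 = 40$)
$s{\left(p \right)} = \frac{-2 + p}{5 + p}$ ($s{\left(p \right)} = \frac{p - 2}{5 + p} = \frac{-2 + p}{5 + p}$)
$\left(\left(R - -721\right) + s{\left(12 \right)}\right)^{2} = \left(\left(40 - -721\right) + \frac{-2 + 12}{5 + 12}\right)^{2} = \left(\left(40 + 721\right) + \frac{1}{17} \cdot 10\right)^{2} = \left(761 + \frac{1}{17} \cdot 10\right)^{2} = \left(761 + \frac{10}{17}\right)^{2} = \left(\frac{12947}{17}\right)^{2} = \frac{167624809}{289}$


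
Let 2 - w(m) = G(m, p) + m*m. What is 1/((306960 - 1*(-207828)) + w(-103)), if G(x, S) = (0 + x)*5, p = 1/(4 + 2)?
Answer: 1/504696 ≈ 1.9814e-6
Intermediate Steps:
p = ⅙ (p = 1/6 = ⅙ ≈ 0.16667)
G(x, S) = 5*x (G(x, S) = x*5 = 5*x)
w(m) = 2 - m² - 5*m (w(m) = 2 - (5*m + m*m) = 2 - (5*m + m²) = 2 - (m² + 5*m) = 2 + (-m² - 5*m) = 2 - m² - 5*m)
1/((306960 - 1*(-207828)) + w(-103)) = 1/((306960 - 1*(-207828)) + (2 - 1*(-103)² - 5*(-103))) = 1/((306960 + 207828) + (2 - 1*10609 + 515)) = 1/(514788 + (2 - 10609 + 515)) = 1/(514788 - 10092) = 1/504696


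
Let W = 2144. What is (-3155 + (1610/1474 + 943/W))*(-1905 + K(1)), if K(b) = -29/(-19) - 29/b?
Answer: 2730694216479/448096 ≈ 6.0940e+6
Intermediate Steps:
K(b) = 29/19 - 29/b (K(b) = -29*(-1/19) - 29/b = 29/19 - 29/b)
(-3155 + (1610/1474 + 943/W))*(-1905 + K(1)) = (-3155 + (1610/1474 + 943/2144))*(-1905 + (29/19 - 29/1)) = (-3155 + (1610*(1/1474) + 943*(1/2144)))*(-1905 + (29/19 - 29*1)) = (-3155 + (805/737 + 943/2144))*(-1905 + (29/19 - 29)) = (-3155 + 36133/23584)*(-1905 - 522/19) = -74371387/23584*(-36717/19) = 2730694216479/448096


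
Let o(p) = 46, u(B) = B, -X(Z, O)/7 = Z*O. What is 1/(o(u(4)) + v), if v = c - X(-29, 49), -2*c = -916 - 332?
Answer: -1/9277 ≈ -0.00010779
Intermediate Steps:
c = 624 (c = -(-916 - 332)/2 = -½*(-1248) = 624)
X(Z, O) = -7*O*Z (X(Z, O) = -7*Z*O = -7*O*Z)
v = -9323 (v = 624 - (-7)*49*(-29) = 624 - 1*9947 = 624 - 9947 = -9323)
1/(o(u(4)) + v) = 1/(46 - 9323) = 1/(-9277) = -1/9277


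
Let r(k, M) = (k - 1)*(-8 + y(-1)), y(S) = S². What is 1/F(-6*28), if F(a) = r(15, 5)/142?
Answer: -71/49 ≈ -1.4490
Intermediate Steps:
r(k, M) = 7 - 7*k (r(k, M) = (k - 1)*(-8 + (-1)²) = (-1 + k)*(-8 + 1) = (-1 + k)*(-7) = 7 - 7*k)
F(a) = -49/71 (F(a) = (7 - 7*15)/142 = (7 - 105)*(1/142) = -98*1/142 = -49/71)
1/F(-6*28) = 1/(-49/71) = -71/49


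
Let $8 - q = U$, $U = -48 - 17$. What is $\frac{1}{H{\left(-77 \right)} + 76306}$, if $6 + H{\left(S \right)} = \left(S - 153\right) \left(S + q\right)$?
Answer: $\frac{1}{77220} \approx 1.295 \cdot 10^{-5}$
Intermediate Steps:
$U = -65$ ($U = -48 - 17 = -65$)
$q = 73$ ($q = 8 - -65 = 8 + 65 = 73$)
$H{\left(S \right)} = -6 + \left(-153 + S\right) \left(73 + S\right)$ ($H{\left(S \right)} = -6 + \left(S - 153\right) \left(S + 73\right) = -6 + \left(-153 + S\right) \left(73 + S\right)$)
$\frac{1}{H{\left(-77 \right)} + 76306} = \frac{1}{\left(-11175 + \left(-77\right)^{2} - -6160\right) + 76306} = \frac{1}{\left(-11175 + 5929 + 6160\right) + 76306} = \frac{1}{914 + 76306} = \frac{1}{77220}$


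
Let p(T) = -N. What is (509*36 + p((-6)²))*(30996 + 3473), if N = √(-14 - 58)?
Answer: 631609956 - 206814*I*√2 ≈ 6.3161e+8 - 2.9248e+5*I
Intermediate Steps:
N = 6*I*√2 (N = √(-72) = 6*I*√2 ≈ 8.4853*I)
p(T) = -6*I*√2
(509*36 + p((-6)²))*(30996 + 3473) = (509*36 - 6*I*√2)*(30996 + 3473) = (18324 - 6*I*√2)*34469 = 631609956 - 206814*I*√2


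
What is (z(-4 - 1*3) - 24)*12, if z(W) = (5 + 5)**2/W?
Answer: -3216/7 ≈ -459.43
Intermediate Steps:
z(W) = 100/W (z(W) = 10**2/W = 100/W)
(z(-4 - 1*3) - 24)*12 = (100/(-4 - 1*3) - 24)*12 = (100/(-4 - 3) - 24)*12 = (100/(-7) - 24)*12 = (100*(-1/7) - 24)*12 = (-100/7 - 24)*12 = -268/7*12 = -3216/7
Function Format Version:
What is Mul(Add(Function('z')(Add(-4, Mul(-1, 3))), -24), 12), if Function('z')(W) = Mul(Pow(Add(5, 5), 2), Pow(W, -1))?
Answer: Rational(-3216, 7) ≈ -459.43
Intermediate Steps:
Function('z')(W) = Mul(100, Pow(W, -1)) (Function('z')(W) = Mul(Pow(10, 2), Pow(W, -1)) = Mul(100, Pow(W, -1)))
Mul(Add(Function('z')(Add(-4, Mul(-1, 3))), -24), 12) = Mul(Add(Mul(100, Pow(Add(-4, Mul(-1, 3)), -1)), -24), 12) = Mul(Add(Mul(100, Pow(Add(-4, -3), -1)), -24), 12) = Mul(Add(Mul(100, Pow(-7, -1)), -24), 12) = Mul(Add(Mul(100, Rational(-1, 7)), -24), 12) = Mul(Add(Rational(-100, 7), -24), 12) = Mul(Rational(-268, 7), 12) = Rational(-3216, 7)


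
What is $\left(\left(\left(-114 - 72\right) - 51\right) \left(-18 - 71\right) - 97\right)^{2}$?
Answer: $440832016$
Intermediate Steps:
$\left(\left(\left(-114 - 72\right) - 51\right) \left(-18 - 71\right) - 97\right)^{2} = \left(\left(\left(-114 - 72\right) - 51\right) \left(-89\right) - 97\right)^{2} = \left(\left(-186 - 51\right) \left(-89\right) - 97\right)^{2} = \left(\left(-237\right) \left(-89\right) - 97\right)^{2} = \left(21093 - 97\right)^{2} = 20996^{2} = 440832016$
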